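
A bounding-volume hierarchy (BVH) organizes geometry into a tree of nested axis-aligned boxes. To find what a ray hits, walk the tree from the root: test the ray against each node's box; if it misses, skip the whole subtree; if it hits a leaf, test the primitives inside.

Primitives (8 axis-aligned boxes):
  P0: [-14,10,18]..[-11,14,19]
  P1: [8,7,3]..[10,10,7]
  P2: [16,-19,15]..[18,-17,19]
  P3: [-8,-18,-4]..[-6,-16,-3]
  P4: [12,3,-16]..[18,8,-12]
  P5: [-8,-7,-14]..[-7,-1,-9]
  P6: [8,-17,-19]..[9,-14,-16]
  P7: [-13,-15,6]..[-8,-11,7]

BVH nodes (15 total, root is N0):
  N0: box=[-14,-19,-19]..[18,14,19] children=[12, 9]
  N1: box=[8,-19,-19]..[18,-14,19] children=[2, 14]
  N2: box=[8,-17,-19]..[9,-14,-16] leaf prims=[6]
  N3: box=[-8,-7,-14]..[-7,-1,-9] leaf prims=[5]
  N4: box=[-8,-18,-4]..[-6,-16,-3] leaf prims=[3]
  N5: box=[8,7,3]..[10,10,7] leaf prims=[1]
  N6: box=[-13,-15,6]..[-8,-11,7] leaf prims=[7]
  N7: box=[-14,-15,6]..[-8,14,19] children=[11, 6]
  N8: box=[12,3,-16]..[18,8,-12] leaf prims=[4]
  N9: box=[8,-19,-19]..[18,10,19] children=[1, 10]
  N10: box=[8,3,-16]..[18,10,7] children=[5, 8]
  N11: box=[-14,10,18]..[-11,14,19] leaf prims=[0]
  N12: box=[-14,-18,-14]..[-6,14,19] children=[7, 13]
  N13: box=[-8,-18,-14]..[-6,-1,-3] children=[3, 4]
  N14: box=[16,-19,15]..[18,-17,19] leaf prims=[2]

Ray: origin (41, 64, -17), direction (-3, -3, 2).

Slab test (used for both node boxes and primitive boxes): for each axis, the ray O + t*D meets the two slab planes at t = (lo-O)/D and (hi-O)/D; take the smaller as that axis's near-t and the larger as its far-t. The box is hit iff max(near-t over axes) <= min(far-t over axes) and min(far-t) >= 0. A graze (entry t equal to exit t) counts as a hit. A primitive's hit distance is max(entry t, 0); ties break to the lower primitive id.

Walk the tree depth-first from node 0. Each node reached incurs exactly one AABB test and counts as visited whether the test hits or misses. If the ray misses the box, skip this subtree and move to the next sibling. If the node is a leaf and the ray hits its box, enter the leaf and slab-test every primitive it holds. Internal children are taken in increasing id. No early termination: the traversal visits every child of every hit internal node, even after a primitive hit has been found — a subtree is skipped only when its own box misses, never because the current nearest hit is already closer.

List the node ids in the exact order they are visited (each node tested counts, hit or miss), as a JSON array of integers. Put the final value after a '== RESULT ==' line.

Trace the traversal:
N0 x:[23/3,55/3] y:[50/3,83/3] z:[-1,18] -> hit [50/3,18], descend [9, 12]
  N9 x:[23/3,11] y:[18,83/3] z:[-1,18] -> miss, prune
  N12 x:[47/3,55/3] y:[50/3,82/3] z:[3/2,18] -> hit [50/3,18], descend [7, 13]
    N7 x:[49/3,55/3] y:[50/3,79/3] z:[23/2,18] -> hit [50/3,18], descend [6, 11]
      N6 x:[49/3,18] y:[25,79/3] z:[23/2,12] -> miss, prune
      N11 x:[52/3,55/3] y:[50/3,18] z:[35/2,18] -> hit [35/2,18] leaf, test {P0@t=35/2}
    N13 x:[47/3,49/3] y:[65/3,82/3] z:[3/2,7] -> miss, prune

Summary -> nodes [0, 9, 12, 7, 6, 11, 13]; box-tests=7; leaf-entries=1; first=P0

== RESULT ==
[0, 9, 12, 7, 6, 11, 13]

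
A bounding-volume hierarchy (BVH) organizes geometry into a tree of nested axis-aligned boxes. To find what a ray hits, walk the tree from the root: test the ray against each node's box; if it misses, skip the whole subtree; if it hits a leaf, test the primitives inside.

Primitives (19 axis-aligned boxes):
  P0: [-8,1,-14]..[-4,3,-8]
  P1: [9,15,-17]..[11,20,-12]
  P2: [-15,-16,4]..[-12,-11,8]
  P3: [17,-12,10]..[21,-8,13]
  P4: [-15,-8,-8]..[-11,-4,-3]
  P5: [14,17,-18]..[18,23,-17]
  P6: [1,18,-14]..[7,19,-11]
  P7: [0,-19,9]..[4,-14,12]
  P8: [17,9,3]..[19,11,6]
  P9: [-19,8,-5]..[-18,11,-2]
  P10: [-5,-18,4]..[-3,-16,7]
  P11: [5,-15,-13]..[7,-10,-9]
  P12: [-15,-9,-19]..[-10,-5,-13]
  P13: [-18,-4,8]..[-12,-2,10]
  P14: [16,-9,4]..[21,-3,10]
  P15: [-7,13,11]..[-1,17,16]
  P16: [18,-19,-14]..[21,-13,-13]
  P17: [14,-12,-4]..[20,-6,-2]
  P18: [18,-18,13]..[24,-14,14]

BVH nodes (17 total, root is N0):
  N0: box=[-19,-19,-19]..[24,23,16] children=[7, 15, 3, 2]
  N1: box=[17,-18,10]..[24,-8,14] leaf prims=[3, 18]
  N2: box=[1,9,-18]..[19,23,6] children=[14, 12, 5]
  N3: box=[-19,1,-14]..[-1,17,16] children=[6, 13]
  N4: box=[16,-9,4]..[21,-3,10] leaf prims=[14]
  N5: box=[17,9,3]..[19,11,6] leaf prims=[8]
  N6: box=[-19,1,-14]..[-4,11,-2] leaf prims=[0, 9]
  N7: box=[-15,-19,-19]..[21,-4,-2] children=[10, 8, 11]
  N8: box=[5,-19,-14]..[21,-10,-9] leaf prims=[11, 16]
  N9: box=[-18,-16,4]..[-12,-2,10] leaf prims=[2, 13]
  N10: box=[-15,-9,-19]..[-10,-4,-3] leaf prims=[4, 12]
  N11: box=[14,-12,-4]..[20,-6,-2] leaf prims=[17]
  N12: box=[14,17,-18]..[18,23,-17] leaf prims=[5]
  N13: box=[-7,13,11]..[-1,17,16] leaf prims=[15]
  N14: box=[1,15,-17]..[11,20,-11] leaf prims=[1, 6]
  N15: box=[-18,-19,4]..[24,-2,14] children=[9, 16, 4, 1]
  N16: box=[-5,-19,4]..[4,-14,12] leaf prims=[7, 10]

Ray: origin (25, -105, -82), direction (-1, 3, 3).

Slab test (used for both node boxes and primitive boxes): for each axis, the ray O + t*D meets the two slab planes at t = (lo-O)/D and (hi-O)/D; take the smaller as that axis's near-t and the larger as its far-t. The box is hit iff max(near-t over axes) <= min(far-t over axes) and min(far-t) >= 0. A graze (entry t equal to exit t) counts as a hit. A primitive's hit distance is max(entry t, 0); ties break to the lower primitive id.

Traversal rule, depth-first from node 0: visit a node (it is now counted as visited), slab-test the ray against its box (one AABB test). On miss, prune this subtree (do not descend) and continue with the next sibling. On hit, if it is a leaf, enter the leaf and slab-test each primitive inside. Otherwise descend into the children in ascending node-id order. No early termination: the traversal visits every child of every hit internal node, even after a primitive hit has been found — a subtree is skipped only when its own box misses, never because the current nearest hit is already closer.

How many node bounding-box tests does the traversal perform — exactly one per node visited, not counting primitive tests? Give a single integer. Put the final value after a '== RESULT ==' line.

Walk:
N0 x:[1,44] y:[86/3,128/3] z:[21,98/3] -> hit [86/3,98/3], descend [2, 3, 7, 15]
  N2 x:[6,24] y:[38,128/3] z:[64/3,88/3] -> miss, prune
  N3 x:[26,44] y:[106/3,122/3] z:[68/3,98/3] -> miss, prune
  N7 x:[4,40] y:[86/3,101/3] z:[21,80/3] -> miss, prune
  N15 x:[1,43] y:[86/3,103/3] z:[86/3,32] -> hit [86/3,32], descend [1, 4, 9, 16]
    N1 x:[1,8] y:[29,97/3] z:[92/3,32] -> miss, prune
    N4 x:[4,9] y:[32,34] z:[86/3,92/3] -> miss, prune
    N9 x:[37,43] y:[89/3,103/3] z:[86/3,92/3] -> miss, prune
    N16 x:[21,30] y:[86/3,91/3] z:[86/3,94/3] -> hit [86/3,30] leaf, test {P7(miss), P10@t=29}

Visited [0, 2, 3, 7, 15, 1, 4, 9, 16]. Tests: 9 box, 1 leaf. Nearest: P10.

== RESULT ==
9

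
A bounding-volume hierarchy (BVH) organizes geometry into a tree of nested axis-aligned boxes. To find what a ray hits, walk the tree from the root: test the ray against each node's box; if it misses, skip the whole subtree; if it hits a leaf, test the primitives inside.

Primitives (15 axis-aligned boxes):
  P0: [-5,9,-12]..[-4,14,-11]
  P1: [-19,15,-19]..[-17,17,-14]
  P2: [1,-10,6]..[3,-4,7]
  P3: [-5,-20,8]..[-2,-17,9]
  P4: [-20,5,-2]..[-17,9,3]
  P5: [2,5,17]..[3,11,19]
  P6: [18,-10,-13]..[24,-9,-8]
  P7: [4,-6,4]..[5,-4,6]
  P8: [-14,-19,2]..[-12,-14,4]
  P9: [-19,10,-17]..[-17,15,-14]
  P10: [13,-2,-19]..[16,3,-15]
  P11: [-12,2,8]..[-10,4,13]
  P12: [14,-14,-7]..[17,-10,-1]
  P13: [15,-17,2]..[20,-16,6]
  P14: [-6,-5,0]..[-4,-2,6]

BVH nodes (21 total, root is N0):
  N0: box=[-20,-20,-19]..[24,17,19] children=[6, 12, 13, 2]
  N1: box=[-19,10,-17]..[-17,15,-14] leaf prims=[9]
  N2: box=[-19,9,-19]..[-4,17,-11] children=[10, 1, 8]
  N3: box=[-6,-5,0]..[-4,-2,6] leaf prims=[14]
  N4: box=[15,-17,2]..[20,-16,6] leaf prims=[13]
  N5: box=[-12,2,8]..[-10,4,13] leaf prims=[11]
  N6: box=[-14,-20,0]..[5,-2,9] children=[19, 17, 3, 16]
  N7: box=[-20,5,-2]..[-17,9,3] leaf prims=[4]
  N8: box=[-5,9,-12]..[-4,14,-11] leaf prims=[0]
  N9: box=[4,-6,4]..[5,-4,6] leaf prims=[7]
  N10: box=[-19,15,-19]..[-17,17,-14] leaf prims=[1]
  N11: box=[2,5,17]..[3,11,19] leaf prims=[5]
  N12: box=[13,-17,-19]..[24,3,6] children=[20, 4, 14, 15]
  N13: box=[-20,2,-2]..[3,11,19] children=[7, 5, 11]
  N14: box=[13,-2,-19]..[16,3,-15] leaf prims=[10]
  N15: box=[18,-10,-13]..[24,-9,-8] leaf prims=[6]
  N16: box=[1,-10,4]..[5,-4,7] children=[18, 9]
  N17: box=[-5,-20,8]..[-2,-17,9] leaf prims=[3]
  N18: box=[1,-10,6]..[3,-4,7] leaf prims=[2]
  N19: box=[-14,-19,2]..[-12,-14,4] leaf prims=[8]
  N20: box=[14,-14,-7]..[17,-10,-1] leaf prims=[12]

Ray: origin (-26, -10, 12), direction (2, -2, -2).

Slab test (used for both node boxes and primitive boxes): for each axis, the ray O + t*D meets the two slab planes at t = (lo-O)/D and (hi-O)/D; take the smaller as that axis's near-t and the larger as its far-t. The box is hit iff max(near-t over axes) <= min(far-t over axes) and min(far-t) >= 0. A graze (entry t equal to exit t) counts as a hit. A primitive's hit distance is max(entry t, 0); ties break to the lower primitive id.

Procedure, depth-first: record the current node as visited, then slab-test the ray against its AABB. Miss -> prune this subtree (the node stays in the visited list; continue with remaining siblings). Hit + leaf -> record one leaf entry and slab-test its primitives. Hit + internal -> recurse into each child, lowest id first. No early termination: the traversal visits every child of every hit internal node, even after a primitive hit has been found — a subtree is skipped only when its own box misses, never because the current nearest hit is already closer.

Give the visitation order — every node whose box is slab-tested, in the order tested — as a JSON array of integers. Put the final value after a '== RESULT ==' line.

Traverse from the root:
N0 x:[3,25] y:[-27/2,5] z:[-7/2,31/2] -> hit [3,5], descend [2, 6, 12, 13]
  N2 x:[7/2,11] y:[-27/2,-19/2] z:[23/2,31/2] -> miss, prune
  N6 x:[6,31/2] y:[-4,5] z:[3/2,6] -> miss, prune
  N12 x:[39/2,25] y:[-13/2,7/2] z:[3,31/2] -> miss, prune
  N13 x:[3,29/2] y:[-21/2,-6] z:[-7/2,7] -> miss, prune

5 AABB tests over nodes [0, 2, 6, 12, 13]; 0 leaves entered; closest miss.

== RESULT ==
[0, 2, 6, 12, 13]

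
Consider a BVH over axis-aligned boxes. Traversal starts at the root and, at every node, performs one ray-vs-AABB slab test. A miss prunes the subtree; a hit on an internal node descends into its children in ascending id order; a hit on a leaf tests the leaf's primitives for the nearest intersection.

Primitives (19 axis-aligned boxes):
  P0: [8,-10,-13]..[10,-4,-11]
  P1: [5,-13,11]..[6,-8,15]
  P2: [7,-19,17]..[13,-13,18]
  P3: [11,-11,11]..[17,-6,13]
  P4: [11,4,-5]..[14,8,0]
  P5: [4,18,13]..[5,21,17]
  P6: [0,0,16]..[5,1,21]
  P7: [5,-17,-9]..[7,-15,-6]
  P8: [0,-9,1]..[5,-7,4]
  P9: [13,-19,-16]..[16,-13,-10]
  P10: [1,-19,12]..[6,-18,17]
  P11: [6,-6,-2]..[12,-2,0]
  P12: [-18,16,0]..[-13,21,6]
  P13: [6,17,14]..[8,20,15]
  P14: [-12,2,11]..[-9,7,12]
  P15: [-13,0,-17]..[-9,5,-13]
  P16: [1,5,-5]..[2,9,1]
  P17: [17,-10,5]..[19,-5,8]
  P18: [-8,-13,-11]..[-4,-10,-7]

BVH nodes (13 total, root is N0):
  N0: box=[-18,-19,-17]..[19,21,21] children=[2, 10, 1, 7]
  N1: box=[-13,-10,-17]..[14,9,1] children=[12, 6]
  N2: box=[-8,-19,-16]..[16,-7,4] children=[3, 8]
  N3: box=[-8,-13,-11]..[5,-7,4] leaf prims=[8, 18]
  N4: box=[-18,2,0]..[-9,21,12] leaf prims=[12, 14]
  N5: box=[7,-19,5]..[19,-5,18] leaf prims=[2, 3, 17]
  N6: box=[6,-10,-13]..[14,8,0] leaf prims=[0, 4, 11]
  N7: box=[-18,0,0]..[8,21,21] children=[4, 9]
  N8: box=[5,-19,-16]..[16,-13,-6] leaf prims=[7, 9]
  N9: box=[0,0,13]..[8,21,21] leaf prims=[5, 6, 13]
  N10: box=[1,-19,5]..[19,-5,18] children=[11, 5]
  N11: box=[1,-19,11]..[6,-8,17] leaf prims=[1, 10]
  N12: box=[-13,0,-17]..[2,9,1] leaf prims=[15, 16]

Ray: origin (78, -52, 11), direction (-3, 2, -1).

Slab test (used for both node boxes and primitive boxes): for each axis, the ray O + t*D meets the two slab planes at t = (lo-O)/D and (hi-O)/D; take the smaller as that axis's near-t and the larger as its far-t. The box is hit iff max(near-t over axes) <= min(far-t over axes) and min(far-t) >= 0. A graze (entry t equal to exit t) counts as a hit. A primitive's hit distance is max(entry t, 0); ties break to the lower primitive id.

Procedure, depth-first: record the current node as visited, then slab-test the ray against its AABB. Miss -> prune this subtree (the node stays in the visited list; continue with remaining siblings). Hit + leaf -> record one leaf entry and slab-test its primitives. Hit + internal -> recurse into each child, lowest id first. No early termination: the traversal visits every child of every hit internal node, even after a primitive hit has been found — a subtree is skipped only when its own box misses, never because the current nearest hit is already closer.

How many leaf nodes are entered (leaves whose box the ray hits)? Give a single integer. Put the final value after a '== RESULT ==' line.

Traverse from the root:
N0 x:[59/3,32] y:[33/2,73/2] z:[-10,28] -> hit [59/3,28], descend [1, 2, 7, 10]
  N1 x:[64/3,91/3] y:[21,61/2] z:[10,28] -> hit [64/3,28], descend [6, 12]
    N6 x:[64/3,24] y:[21,30] z:[11,24] -> hit [64/3,24] leaf, test {P0@t=68/3, P4(miss), P11(miss)}
    N12 x:[76/3,91/3] y:[26,61/2] z:[10,28] -> hit [26,28] leaf, test {P15(miss), P16(miss)}
  N2 x:[62/3,86/3] y:[33/2,45/2] z:[7,27] -> hit [62/3,45/2], descend [3, 8]
    N3 x:[73/3,86/3] y:[39/2,45/2] z:[7,22] -> miss, prune
    N8 x:[62/3,73/3] y:[33/2,39/2] z:[17,27] -> miss, prune
  N7 x:[70/3,32] y:[26,73/2] z:[-10,11] -> miss, prune
  N10 x:[59/3,77/3] y:[33/2,47/2] z:[-7,6] -> miss, prune

Visited [0, 1, 6, 12, 2, 3, 8, 7, 10]. Tests: 9 box, 2 leaf. Nearest: P0.

== RESULT ==
2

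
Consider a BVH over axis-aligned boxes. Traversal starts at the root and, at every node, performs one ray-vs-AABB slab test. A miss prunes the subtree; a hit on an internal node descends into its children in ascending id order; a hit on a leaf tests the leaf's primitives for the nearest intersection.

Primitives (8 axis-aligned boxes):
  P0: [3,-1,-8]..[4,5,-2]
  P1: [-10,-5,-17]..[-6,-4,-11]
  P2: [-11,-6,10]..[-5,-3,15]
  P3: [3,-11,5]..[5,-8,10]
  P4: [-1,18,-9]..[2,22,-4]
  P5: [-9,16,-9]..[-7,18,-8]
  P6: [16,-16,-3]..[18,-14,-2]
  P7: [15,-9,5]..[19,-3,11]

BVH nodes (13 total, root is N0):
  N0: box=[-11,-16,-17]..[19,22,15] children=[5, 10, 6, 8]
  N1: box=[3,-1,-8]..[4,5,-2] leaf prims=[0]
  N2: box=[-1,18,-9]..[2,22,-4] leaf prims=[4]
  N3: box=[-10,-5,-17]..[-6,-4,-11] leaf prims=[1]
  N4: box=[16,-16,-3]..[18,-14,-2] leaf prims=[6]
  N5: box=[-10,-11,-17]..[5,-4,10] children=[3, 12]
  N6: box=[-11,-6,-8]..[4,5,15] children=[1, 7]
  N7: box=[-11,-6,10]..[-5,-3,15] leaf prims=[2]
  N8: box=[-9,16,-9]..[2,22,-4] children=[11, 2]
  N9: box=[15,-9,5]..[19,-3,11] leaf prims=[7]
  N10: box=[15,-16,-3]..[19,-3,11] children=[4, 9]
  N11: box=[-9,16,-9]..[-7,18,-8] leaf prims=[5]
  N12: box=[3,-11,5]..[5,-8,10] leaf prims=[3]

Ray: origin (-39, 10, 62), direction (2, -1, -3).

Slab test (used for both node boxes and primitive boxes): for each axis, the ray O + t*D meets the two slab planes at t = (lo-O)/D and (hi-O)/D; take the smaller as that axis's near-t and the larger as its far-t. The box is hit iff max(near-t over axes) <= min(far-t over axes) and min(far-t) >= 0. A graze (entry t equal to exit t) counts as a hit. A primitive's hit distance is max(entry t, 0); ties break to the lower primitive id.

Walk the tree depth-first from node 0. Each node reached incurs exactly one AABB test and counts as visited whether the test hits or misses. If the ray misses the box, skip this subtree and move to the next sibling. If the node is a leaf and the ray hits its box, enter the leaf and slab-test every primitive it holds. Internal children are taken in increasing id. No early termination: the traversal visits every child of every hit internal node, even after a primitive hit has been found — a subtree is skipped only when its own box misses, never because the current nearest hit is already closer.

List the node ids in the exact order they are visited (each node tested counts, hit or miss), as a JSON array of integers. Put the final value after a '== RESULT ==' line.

Walk:
N0 x:[14,29] y:[-12,26] z:[47/3,79/3] -> hit [47/3,26], descend [5, 6, 8, 10]
  N5 x:[29/2,22] y:[14,21] z:[52/3,79/3] -> hit [52/3,21], descend [3, 12]
    N3 x:[29/2,33/2] y:[14,15] z:[73/3,79/3] -> miss, prune
    N12 x:[21,22] y:[18,21] z:[52/3,19] -> miss, prune
  N6 x:[14,43/2] y:[5,16] z:[47/3,70/3] -> hit [47/3,16], descend [1, 7]
    N1 x:[21,43/2] y:[5,11] z:[64/3,70/3] -> miss, prune
    N7 x:[14,17] y:[13,16] z:[47/3,52/3] -> hit [47/3,16] leaf, test {P2@t=47/3}
  N8 x:[15,41/2] y:[-12,-6] z:[22,71/3] -> miss, prune
  N10 x:[27,29] y:[13,26] z:[17,65/3] -> miss, prune

order=[0, 5, 3, 12, 6, 1, 7, 8, 10]  |boxes|=9  |leaves|=1  hit=P2

== RESULT ==
[0, 5, 3, 12, 6, 1, 7, 8, 10]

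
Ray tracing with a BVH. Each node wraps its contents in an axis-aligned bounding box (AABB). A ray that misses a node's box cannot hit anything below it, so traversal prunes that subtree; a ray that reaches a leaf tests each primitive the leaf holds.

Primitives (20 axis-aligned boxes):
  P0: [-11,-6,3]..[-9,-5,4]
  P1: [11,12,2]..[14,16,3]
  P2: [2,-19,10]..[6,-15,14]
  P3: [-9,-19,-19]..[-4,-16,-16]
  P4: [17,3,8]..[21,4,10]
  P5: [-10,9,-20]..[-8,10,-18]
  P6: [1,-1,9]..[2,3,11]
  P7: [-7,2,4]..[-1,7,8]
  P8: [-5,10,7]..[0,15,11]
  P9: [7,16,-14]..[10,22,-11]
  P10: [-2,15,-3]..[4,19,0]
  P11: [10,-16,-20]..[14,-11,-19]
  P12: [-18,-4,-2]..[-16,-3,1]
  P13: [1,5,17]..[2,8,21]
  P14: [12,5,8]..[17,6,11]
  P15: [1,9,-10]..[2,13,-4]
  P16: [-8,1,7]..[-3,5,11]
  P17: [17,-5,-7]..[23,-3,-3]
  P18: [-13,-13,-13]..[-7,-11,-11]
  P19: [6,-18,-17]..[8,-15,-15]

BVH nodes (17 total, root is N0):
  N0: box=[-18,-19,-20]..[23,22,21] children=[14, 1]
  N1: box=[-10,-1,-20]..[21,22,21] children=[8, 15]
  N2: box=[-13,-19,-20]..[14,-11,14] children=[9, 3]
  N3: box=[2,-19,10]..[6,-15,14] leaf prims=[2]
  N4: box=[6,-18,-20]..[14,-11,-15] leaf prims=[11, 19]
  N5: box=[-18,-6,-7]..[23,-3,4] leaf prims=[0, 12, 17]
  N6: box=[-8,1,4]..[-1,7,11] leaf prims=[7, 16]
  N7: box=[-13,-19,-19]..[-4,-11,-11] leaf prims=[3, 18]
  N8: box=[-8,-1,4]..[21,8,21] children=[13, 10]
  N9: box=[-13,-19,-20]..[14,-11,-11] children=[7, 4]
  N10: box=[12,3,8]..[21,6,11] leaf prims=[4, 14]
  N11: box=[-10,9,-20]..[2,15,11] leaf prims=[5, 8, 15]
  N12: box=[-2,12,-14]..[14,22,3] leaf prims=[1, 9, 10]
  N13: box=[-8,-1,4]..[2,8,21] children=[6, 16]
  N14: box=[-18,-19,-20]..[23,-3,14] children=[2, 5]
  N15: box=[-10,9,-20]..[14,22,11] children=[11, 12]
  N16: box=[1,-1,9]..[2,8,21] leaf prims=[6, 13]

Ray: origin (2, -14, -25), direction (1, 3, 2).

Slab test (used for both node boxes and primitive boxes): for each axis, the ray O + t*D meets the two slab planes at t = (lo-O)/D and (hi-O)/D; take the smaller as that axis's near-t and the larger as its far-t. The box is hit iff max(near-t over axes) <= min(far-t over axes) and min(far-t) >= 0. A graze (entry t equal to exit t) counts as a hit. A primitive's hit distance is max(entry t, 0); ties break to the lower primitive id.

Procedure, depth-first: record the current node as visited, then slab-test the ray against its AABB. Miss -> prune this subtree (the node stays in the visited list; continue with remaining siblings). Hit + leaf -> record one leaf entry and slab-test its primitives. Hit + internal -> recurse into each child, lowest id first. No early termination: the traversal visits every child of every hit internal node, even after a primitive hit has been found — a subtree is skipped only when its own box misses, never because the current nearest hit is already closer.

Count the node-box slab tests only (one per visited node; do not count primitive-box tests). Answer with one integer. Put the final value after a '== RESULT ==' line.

Traverse from the root:
N0 x:[-20,21] y:[-5/3,12] z:[5/2,23] -> hit [5/2,12], descend [1, 14]
  N1 x:[-12,19] y:[13/3,12] z:[5/2,23] -> hit [13/3,12], descend [8, 15]
    N8 x:[-10,19] y:[13/3,22/3] z:[29/2,23] -> miss, prune
    N15 x:[-12,12] y:[23/3,12] z:[5/2,18] -> hit [23/3,12], descend [11, 12]
      N11 x:[-12,0] y:[23/3,29/3] z:[5/2,18] -> miss, prune
      N12 x:[-4,12] y:[26/3,12] z:[11/2,14] -> hit [26/3,12] leaf, test {P1(miss), P9(miss), P10(miss)}
  N14 x:[-20,21] y:[-5/3,11/3] z:[5/2,39/2] -> hit [5/2,11/3], descend [2, 5]
    N2 x:[-15,12] y:[-5/3,1] z:[5/2,39/2] -> miss, prune
    N5 x:[-20,21] y:[8/3,11/3] z:[9,29/2] -> miss, prune

Summary -> nodes [0, 1, 8, 15, 11, 12, 14, 2, 5]; box-tests=9; leaf-entries=1; first=miss

== RESULT ==
9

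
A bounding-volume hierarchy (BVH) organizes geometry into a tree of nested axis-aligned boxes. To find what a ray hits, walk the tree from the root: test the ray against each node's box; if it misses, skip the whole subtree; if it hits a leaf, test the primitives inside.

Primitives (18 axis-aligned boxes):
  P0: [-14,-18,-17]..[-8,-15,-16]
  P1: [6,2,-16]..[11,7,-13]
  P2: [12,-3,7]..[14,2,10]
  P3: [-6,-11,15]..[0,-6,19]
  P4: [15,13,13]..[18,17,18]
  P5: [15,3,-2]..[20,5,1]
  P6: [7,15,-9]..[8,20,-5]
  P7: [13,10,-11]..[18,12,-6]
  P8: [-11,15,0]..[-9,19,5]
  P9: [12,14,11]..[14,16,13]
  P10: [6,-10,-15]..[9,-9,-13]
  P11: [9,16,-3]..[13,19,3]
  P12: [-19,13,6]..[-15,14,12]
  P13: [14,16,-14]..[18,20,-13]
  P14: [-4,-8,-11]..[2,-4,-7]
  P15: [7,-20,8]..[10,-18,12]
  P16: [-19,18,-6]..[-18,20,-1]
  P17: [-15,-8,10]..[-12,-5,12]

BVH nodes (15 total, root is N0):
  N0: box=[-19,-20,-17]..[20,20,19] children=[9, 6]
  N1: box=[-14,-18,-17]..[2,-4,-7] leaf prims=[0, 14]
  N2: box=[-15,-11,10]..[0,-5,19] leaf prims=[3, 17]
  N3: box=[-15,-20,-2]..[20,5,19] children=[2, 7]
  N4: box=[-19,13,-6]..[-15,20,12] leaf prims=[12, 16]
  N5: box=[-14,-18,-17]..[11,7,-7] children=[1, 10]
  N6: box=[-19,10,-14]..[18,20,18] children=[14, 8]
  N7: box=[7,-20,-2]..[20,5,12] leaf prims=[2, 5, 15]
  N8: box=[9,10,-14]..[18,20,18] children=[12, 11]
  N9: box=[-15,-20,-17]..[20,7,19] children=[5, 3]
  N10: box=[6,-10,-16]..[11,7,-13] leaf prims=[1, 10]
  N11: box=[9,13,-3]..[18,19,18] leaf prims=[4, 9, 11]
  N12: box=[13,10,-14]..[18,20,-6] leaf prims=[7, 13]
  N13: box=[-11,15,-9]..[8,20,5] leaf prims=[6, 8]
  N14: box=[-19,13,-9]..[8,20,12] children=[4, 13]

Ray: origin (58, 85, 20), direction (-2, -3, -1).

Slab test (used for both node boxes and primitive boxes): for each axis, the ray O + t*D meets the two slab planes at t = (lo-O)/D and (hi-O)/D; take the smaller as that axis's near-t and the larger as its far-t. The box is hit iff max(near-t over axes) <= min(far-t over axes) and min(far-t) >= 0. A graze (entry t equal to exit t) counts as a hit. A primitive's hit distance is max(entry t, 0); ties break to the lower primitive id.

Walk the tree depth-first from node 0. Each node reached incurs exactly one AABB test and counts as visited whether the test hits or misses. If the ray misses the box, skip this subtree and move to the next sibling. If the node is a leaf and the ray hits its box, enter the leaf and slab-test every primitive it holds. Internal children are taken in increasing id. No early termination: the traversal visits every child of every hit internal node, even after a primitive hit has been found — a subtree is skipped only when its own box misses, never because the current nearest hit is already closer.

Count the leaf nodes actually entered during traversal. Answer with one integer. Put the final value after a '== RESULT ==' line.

Trace the traversal:
N0 x:[19,77/2] y:[65/3,35] z:[1,37] -> hit [65/3,35], descend [6, 9]
  N6 x:[20,77/2] y:[65/3,25] z:[2,34] -> hit [65/3,25], descend [8, 14]
    N8 x:[20,49/2] y:[65/3,25] z:[2,34] -> hit [65/3,49/2], descend [11, 12]
      N11 x:[20,49/2] y:[22,24] z:[2,23] -> hit [22,23] leaf, test {P4(miss), P9(miss), P11@t=45/2}
      N12 x:[20,45/2] y:[65/3,25] z:[26,34] -> miss, prune
    N14 x:[25,77/2] y:[65/3,24] z:[8,29] -> miss, prune
  N9 x:[19,73/2] y:[26,35] z:[1,37] -> hit [26,35], descend [3, 5]
    N3 x:[19,73/2] y:[80/3,35] z:[1,22] -> miss, prune
    N5 x:[47/2,36] y:[26,103/3] z:[27,37] -> hit [27,103/3], descend [1, 10]
      N1 x:[28,36] y:[89/3,103/3] z:[27,37] -> hit [89/3,103/3] leaf, test {P0(miss), P14@t=89/3}
      N10 x:[47/2,26] y:[26,95/3] z:[33,36] -> miss, prune

Visited [0, 6, 8, 11, 12, 14, 9, 3, 5, 1, 10]. Tests: 11 box, 2 leaf. Nearest: P11.

== RESULT ==
2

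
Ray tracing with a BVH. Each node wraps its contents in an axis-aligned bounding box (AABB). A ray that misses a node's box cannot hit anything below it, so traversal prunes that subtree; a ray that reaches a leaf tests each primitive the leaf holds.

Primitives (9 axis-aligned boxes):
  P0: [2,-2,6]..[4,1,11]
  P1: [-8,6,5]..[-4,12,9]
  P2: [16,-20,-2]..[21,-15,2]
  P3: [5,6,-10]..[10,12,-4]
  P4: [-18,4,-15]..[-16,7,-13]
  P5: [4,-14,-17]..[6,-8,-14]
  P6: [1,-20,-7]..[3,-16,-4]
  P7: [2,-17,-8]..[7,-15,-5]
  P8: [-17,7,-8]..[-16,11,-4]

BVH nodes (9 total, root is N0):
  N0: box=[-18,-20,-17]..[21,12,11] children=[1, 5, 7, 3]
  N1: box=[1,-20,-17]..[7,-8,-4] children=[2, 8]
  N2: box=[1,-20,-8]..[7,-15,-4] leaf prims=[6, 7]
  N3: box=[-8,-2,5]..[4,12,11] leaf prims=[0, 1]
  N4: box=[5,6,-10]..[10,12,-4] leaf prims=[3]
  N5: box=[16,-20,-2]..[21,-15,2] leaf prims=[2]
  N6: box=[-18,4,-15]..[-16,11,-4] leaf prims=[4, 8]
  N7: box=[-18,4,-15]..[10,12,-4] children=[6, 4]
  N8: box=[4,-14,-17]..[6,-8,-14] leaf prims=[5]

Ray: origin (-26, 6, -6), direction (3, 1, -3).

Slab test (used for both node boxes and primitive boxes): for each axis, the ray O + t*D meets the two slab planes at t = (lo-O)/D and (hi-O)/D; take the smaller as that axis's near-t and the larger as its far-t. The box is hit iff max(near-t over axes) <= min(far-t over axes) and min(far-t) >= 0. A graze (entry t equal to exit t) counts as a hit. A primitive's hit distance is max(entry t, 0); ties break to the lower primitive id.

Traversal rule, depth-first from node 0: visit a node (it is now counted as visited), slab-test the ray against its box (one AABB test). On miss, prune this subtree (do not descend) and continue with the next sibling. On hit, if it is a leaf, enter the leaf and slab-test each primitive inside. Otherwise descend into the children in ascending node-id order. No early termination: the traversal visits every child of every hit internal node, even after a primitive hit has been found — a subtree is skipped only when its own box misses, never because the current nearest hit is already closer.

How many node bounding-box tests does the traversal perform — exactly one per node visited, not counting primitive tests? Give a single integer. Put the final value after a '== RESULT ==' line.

Walk:
N0 x:[8/3,47/3] y:[-26,6] z:[-17/3,11/3] -> hit [8/3,11/3], descend [1, 3, 5, 7]
  N1 x:[9,11] y:[-26,-14] z:[-2/3,11/3] -> miss, prune
  N3 x:[6,10] y:[-8,6] z:[-17/3,-11/3] -> miss, prune
  N5 x:[14,47/3] y:[-26,-21] z:[-8/3,-4/3] -> miss, prune
  N7 x:[8/3,12] y:[-2,6] z:[-2/3,3] -> hit [8/3,3], descend [4, 6]
    N4 x:[31/3,12] y:[0,6] z:[-2/3,4/3] -> miss, prune
    N6 x:[8/3,10/3] y:[-2,5] z:[-2/3,3] -> hit [8/3,3] leaf, test {P4(miss), P8(miss)}

order=[0, 1, 3, 5, 7, 4, 6]  |boxes|=7  |leaves|=1  hit=miss

== RESULT ==
7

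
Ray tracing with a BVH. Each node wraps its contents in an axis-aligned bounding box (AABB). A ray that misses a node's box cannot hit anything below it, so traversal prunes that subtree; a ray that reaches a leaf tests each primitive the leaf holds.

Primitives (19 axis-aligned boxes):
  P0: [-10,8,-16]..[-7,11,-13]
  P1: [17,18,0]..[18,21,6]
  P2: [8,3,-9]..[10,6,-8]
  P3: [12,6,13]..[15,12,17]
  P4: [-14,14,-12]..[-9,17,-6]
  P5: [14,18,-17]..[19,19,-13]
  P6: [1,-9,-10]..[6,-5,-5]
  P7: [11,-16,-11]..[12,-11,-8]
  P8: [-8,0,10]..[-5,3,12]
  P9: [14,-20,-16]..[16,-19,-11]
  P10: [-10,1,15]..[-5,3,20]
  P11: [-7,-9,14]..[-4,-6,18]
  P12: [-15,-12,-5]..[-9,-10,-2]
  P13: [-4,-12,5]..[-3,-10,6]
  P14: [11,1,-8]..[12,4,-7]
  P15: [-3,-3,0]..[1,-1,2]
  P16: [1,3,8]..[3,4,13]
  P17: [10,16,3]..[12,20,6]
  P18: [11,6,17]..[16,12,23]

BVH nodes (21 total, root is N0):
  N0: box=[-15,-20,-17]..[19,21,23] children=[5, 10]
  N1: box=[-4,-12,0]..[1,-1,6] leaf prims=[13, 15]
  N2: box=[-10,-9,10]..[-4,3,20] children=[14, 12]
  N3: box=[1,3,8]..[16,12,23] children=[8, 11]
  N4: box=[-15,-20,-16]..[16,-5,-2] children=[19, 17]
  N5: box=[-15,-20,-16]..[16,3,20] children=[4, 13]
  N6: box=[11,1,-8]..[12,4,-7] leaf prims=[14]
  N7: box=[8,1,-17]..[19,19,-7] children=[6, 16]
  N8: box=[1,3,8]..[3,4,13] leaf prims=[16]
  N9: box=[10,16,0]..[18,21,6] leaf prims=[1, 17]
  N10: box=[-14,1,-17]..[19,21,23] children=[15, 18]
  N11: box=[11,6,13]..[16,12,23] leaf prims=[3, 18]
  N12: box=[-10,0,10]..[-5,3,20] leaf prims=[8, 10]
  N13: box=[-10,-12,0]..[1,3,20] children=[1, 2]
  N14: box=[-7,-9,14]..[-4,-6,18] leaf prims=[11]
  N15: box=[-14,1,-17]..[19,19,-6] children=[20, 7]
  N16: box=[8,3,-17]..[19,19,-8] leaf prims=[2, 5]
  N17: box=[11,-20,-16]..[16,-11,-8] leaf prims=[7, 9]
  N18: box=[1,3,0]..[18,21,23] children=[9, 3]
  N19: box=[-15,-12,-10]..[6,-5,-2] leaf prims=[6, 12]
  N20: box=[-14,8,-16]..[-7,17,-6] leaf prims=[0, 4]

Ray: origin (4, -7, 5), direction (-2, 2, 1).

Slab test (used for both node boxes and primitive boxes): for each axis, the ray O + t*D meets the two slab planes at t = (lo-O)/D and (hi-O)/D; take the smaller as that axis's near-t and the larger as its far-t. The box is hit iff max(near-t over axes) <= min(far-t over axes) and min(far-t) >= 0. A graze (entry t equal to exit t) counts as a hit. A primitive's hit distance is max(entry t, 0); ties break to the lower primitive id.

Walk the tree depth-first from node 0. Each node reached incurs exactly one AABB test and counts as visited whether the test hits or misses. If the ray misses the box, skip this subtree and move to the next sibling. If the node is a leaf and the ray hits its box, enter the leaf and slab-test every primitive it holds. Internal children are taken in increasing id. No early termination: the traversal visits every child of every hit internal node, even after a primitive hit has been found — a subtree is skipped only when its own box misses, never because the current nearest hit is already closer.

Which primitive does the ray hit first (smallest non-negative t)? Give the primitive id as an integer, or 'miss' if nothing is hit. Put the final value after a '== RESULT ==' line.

Walk:
N0 x:[-15/2,19/2] y:[-13/2,14] z:[-22,18] -> hit [-13/2,19/2], descend [5, 10]
  N5 x:[-6,19/2] y:[-13/2,5] z:[-21,15] -> hit [-6,5], descend [4, 13]
    N4 x:[-6,19/2] y:[-13/2,1] z:[-21,-7] -> miss, prune
    N13 x:[3/2,7] y:[-5/2,5] z:[-5,15] -> hit [3/2,5], descend [1, 2]
      N1 x:[3/2,4] y:[-5/2,3] z:[-5,1] -> miss, prune
      N2 x:[4,7] y:[-1,5] z:[5,15] -> hit [5,5], descend [12, 14]
        N12 x:[9/2,7] y:[7/2,5] z:[5,15] -> hit [5,5] leaf, test {P8@t=5, P10(miss)}
        N14 x:[4,11/2] y:[-1,1/2] z:[9,13] -> miss, prune
  N10 x:[-15/2,9] y:[4,14] z:[-22,18] -> hit [4,9], descend [15, 18]
    N15 x:[-15/2,9] y:[4,13] z:[-22,-11] -> miss, prune
    N18 x:[-7,3/2] y:[5,14] z:[-5,18] -> miss, prune

11 AABB tests over nodes [0, 5, 4, 13, 1, 2, 12, 14, 10, 15, 18]; 1 leaf entered; closest P8.

== RESULT ==
8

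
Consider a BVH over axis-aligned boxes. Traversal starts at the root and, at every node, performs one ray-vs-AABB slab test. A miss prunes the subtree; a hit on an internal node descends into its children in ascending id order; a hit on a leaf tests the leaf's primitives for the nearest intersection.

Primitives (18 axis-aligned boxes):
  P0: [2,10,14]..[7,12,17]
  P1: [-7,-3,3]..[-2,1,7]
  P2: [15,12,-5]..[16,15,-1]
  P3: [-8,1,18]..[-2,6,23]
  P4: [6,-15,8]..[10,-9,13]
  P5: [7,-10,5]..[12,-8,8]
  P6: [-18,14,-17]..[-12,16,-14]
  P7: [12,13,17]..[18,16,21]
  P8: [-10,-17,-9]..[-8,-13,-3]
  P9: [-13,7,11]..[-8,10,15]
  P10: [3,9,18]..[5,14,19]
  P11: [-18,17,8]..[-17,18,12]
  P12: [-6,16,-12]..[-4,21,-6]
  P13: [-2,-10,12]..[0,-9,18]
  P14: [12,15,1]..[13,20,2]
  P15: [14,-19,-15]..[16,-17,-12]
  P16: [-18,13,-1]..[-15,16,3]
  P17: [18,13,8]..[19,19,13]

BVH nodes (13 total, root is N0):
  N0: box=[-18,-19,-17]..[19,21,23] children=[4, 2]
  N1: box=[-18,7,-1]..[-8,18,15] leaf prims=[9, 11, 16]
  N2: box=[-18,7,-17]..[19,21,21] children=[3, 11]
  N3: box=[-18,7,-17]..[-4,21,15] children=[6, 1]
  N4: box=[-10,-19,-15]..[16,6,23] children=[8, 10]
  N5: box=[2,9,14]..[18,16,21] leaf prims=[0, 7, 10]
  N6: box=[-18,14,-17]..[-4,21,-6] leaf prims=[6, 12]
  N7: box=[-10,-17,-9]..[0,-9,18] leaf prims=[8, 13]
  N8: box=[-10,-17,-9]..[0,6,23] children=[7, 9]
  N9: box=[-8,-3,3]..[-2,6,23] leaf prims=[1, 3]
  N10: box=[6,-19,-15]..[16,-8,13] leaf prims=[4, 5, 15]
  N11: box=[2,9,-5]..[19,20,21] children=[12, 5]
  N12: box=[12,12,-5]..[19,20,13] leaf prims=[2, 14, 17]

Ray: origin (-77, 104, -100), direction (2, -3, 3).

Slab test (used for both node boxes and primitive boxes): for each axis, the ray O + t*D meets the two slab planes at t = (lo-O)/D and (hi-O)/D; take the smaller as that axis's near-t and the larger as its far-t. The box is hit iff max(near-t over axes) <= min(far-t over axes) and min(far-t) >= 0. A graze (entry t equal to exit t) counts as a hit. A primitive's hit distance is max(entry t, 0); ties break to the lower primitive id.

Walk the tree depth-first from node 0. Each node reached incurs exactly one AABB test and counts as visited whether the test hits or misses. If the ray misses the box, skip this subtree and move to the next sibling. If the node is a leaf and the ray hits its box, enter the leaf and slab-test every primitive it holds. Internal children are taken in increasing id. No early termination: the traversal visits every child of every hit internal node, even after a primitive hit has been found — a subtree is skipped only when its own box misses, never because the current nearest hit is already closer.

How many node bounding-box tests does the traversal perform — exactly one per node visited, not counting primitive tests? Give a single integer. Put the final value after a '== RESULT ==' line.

Trace the traversal:
N0 x:[59/2,48] y:[83/3,41] z:[83/3,41] -> hit [59/2,41], descend [2, 4]
  N2 x:[59/2,48] y:[83/3,97/3] z:[83/3,121/3] -> hit [59/2,97/3], descend [3, 11]
    N3 x:[59/2,73/2] y:[83/3,97/3] z:[83/3,115/3] -> hit [59/2,97/3], descend [1, 6]
      N1 x:[59/2,69/2] y:[86/3,97/3] z:[33,115/3] -> miss, prune
      N6 x:[59/2,73/2] y:[83/3,30] z:[83/3,94/3] -> hit [59/2,30] leaf, test {P6(miss), P12(miss)}
    N11 x:[79/2,48] y:[28,95/3] z:[95/3,121/3] -> miss, prune
  N4 x:[67/2,93/2] y:[98/3,41] z:[85/3,41] -> hit [67/2,41], descend [8, 10]
    N8 x:[67/2,77/2] y:[98/3,121/3] z:[91/3,41] -> hit [67/2,77/2], descend [7, 9]
      N7 x:[67/2,77/2] y:[113/3,121/3] z:[91/3,118/3] -> hit [113/3,77/2] leaf, test {P8(miss), P13@t=113/3}
      N9 x:[69/2,75/2] y:[98/3,107/3] z:[103/3,41] -> hit [69/2,107/3] leaf, test {P1@t=35, P3(miss)}
    N10 x:[83/2,93/2] y:[112/3,41] z:[85/3,113/3] -> miss, prune

Summary -> nodes [0, 2, 3, 1, 6, 11, 4, 8, 7, 9, 10]; box-tests=11; leaf-entries=3; first=P1

== RESULT ==
11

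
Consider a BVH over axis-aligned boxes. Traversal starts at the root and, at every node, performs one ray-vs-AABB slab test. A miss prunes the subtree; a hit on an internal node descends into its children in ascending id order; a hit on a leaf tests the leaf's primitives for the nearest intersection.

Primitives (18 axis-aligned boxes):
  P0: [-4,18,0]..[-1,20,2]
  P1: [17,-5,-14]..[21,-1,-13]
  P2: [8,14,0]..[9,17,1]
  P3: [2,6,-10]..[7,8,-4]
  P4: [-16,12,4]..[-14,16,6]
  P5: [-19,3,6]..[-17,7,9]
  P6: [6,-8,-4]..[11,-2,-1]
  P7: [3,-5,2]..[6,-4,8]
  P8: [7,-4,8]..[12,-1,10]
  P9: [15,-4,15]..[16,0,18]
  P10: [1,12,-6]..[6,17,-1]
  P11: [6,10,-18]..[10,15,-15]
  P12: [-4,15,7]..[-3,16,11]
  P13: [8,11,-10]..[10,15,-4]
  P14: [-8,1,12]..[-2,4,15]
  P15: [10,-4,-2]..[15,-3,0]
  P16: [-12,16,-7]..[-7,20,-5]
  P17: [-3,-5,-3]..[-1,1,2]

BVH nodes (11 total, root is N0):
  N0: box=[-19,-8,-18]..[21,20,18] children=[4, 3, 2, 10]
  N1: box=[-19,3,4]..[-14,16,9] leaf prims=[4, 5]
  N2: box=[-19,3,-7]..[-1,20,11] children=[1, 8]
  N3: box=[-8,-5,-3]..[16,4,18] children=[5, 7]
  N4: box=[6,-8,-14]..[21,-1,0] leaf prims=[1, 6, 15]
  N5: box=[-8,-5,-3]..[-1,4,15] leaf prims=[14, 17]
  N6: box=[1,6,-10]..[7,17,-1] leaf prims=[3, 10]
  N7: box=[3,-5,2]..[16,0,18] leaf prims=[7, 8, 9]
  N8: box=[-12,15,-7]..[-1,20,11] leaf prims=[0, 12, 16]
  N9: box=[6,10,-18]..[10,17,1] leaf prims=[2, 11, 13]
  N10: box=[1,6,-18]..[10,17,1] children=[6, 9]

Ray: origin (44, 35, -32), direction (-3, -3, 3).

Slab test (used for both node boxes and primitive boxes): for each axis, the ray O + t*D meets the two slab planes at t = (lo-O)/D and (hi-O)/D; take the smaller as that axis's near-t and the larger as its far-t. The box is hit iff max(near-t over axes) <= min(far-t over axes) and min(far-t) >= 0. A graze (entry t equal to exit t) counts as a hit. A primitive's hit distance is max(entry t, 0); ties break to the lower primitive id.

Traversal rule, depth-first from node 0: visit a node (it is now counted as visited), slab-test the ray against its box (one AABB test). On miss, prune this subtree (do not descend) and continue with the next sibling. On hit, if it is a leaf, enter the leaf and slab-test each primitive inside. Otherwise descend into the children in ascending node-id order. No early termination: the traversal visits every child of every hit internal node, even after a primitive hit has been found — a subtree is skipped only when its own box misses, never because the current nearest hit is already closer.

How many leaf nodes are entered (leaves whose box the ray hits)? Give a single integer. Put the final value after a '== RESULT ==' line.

Walk:
N0 x:[23/3,21] y:[5,43/3] z:[14/3,50/3] -> hit [23/3,43/3], descend [2, 3, 4, 10]
  N2 x:[15,21] y:[5,32/3] z:[25/3,43/3] -> miss, prune
  N3 x:[28/3,52/3] y:[31/3,40/3] z:[29/3,50/3] -> hit [31/3,40/3], descend [5, 7]
    N5 x:[15,52/3] y:[31/3,40/3] z:[29/3,47/3] -> miss, prune
    N7 x:[28/3,41/3] y:[35/3,40/3] z:[34/3,50/3] -> hit [35/3,40/3] leaf, test {P7@t=13, P8(miss), P9(miss)}
  N4 x:[23/3,38/3] y:[12,43/3] z:[6,32/3] -> miss, prune
  N10 x:[34/3,43/3] y:[6,29/3] z:[14/3,11] -> miss, prune

order=[0, 2, 3, 5, 7, 4, 10]  |boxes|=7  |leaves|=1  hit=P7

== RESULT ==
1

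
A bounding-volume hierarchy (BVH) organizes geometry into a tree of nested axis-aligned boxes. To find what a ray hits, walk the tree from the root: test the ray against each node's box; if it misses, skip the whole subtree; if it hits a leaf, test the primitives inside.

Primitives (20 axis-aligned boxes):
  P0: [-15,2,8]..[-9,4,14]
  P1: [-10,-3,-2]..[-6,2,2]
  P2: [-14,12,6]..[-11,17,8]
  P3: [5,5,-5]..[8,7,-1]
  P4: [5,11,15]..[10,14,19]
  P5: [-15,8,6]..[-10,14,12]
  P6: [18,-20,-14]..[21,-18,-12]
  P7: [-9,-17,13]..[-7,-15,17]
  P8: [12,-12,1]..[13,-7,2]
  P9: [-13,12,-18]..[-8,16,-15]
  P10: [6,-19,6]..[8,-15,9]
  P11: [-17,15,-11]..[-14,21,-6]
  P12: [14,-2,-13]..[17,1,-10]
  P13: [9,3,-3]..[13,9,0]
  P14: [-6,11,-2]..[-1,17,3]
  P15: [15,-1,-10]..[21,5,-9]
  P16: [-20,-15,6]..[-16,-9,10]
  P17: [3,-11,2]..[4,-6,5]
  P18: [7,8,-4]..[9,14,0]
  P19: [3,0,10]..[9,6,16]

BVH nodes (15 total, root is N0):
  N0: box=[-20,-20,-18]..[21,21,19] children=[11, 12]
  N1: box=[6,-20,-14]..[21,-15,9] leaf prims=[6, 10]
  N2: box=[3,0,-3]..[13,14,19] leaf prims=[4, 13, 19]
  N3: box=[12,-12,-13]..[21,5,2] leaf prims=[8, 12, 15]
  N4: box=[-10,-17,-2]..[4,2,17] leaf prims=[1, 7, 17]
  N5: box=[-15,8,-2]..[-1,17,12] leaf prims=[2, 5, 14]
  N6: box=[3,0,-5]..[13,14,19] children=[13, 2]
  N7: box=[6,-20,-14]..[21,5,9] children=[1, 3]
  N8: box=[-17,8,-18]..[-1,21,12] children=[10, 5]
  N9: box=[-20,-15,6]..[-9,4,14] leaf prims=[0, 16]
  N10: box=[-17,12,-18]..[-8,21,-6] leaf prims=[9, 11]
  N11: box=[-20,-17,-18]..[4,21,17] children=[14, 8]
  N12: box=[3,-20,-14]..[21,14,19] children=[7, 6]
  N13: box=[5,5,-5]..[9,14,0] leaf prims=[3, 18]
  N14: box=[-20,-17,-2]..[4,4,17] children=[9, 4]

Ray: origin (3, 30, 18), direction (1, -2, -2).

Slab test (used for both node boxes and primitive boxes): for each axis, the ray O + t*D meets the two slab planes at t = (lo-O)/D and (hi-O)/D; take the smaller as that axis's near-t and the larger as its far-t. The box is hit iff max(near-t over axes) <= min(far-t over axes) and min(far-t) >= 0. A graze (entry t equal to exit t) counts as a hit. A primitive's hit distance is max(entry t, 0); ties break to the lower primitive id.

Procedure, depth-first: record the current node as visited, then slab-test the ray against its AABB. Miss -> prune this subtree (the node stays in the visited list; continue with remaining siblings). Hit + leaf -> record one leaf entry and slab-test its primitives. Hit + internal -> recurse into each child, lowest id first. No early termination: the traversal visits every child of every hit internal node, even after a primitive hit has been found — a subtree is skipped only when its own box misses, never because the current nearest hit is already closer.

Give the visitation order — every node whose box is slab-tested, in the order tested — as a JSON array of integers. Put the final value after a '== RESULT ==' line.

Traverse from the root:
N0 x:[-23,18] y:[9/2,25] z:[-1/2,18] -> hit [9/2,18], descend [11, 12]
  N11 x:[-23,1] y:[9/2,47/2] z:[1/2,18] -> miss, prune
  N12 x:[0,18] y:[8,25] z:[-1/2,16] -> hit [8,16], descend [6, 7]
    N6 x:[0,10] y:[8,15] z:[-1/2,23/2] -> hit [8,10], descend [2, 13]
      N2 x:[0,10] y:[8,15] z:[-1/2,21/2] -> hit [8,10] leaf, test {P4(miss), P13(miss), P19(miss)}
      N13 x:[2,6] y:[8,25/2] z:[9,23/2] -> miss, prune
    N7 x:[3,18] y:[25/2,25] z:[9/2,16] -> hit [25/2,16], descend [1, 3]
      N1 x:[3,18] y:[45/2,25] z:[9/2,16] -> miss, prune
      N3 x:[9,18] y:[25/2,21] z:[8,31/2] -> hit [25/2,31/2] leaf, test {P8(miss), P12(miss), P15@t=27/2}

order=[0, 11, 12, 6, 2, 13, 7, 1, 3]  |boxes|=9  |leaves|=2  hit=P15

== RESULT ==
[0, 11, 12, 6, 2, 13, 7, 1, 3]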